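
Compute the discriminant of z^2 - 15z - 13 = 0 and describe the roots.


D = b^2 - 4ac = (-15)^2 - 4(1)(-13) = 225 + 52 = 277
Since D > 0: two distinct irrational roots


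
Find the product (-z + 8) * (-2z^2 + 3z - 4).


Distribute each term of the first polynomial:
  (-z)(-2z^2 + 3z - 4) = 2z^3 - 3z^2 + 4z
  (8)(-2z^2 + 3z - 4) = -16z^2 + 24z - 32
Sum: 2z^3 - 19z^2 + 28z - 32


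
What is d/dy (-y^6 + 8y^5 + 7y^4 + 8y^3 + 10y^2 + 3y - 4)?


Apply the power rule term by term:
  d/dy(-y^6) = -6y^5
  d/dy(8y^5) = 40y^4
  d/dy(7y^4) = 28y^3
  d/dy(8y^3) = 24y^2
  d/dy(10y^2) = 20y
  d/dy(3y) = 3
  d/dy(-4) = 0
p'(y) = -6y^5 + 40y^4 + 28y^3 + 24y^2 + 20y + 3


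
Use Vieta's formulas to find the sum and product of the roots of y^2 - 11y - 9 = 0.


For ay^2+by+c=0: sum = -b/a, product = c/a.
a=1, b=-11, c=-9
Sum = -(-11)/1 = 11
Product = (-9)/1 = -9


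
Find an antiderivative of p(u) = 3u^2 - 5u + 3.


Reverse power rule on each term:
  ∫ 3u^2 du = u^3
  ∫ -5u du = -(5/2)u^2
  ∫ 3 du = 3u
F(u) = u^3 - (5/2)u^2 + 3u + C


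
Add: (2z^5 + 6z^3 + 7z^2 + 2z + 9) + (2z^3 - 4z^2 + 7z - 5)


Align terms by degree and add:
  2z^5 + 6z^3 + 7z^2 + 2z + 9
+ 2z^3 - 4z^2 + 7z - 5
= 2z^5 + 8z^3 + 3z^2 + 9z + 4


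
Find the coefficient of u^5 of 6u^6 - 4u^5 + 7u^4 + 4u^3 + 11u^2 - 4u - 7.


Read off the coefficient of u^5: -4


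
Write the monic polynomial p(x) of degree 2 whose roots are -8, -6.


p(x) = (x + 8)(x + 6)
Expand: x^2 + 14x + 48


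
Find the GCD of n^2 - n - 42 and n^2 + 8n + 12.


Factor each:
  n^2 - n - 42 = (n + 6)(n - 7)
  n^2 + 8n + 12 = (n + 6)(n + 2)
Common monic factor: n + 6


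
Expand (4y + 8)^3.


Expand (4y + 8)^3 by repeated multiplication:
  (4y + 8)^2 = 16y^2 + 64y + 64
= 64y^3 + 384y^2 + 768y + 512


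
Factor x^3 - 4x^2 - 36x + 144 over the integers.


Try integer roots (divisors of 144). x=-6: p(-6)=0.
Divide out (x + 6): quotient is x^2 - 10x + 24.
Factor the quadratic: (x - 6)(x - 4)
Result: (x + 6)(x - 6)(x - 4)


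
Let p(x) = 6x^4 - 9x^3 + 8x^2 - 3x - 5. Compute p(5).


Using direct substitution:
  6 * (5)^4 = 3750
  -9 * (5)^3 = -1125
  8 * (5)^2 = 200
  -3 * (5)^1 = -15
  constant: -5
Sum = 3750 - 1125 + 200 - 15 - 5 = 2805


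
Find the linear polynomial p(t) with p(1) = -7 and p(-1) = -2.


p(t) = mt + b. Using p(1)=-7, p(-1)=-2:
m = (-7 + 2)/(1 + 1) = -5/2 = -5/2
b = -7 - m*(1) = -7 + 5/2 = -9/2
p(t) = -(5/2)t - (9/2)


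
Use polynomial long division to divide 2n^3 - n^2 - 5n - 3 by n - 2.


(2n^3 - n^2 - 5n - 3) / (n - 2)
Step 1: 2n^2 * (n - 2) = 2n^3 - 4n^2; subtract.
Step 2: 3n * (n - 2) = 3n^2 - 6n; subtract.
Step 3: 1 * (n - 2) = n - 2; subtract.
Quotient: 2n^2 + 3n + 1, Remainder: -1


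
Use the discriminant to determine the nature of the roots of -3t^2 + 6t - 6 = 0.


D = b^2 - 4ac = (6)^2 - 4(-3)(-6) = 36 - 72 = -36
Since D < 0: two complex conjugate roots (no real roots)


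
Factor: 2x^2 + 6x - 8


Roots satisfy r1 + r2 = -b/a = -3 and r1*r2 = c/a = -4.
So r1 = 1, r2 = -4.
2x^2 + 6x - 8 = 2(x - r1)(x - r2) = 2(x - 1)(x + 4)


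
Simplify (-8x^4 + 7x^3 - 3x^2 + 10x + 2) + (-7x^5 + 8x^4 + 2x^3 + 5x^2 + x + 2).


Align terms by degree and add:
  -8x^4 + 7x^3 - 3x^2 + 10x + 2
  -7x^5 + 8x^4 + 2x^3 + 5x^2 + x + 2
= -7x^5 + 9x^3 + 2x^2 + 11x + 4


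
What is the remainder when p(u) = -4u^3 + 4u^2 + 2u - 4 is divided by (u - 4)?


By the Remainder Theorem, the remainder equals p(4):
  -4*(4)^3 = -256
  4*(4)^2 = 64
  2*(4)^1 = 8
  constant: -4
Sum: -256 + 64 + 8 - 4 = -188


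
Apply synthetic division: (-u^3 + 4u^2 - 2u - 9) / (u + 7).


Synthetic division with c = -7. Coefficients: -1, 4, -2, -9
Bring down -1.
  -1 * -7 = 7; 7 + 4 = 11
  11 * -7 = -77; -77 - 2 = -79
  -79 * -7 = 553; 553 - 9 = 544
Quotient: -u^2 + 11u - 79, Remainder: 544


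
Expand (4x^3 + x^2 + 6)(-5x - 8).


Distribute each term of the first polynomial:
  (4x^3)(-5x - 8) = -20x^4 - 32x^3
  (x^2)(-5x - 8) = -5x^3 - 8x^2
  (6)(-5x - 8) = -30x - 48
Sum: -20x^4 - 37x^3 - 8x^2 - 30x - 48


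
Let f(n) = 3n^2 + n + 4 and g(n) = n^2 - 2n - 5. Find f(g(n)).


Substitute g(n) into f:
f(g(n)) = 3*(n^2 - 2n - 5)^2 + 1*(n^2 - 2n - 5) + 4
(n^2 - 2n - 5)^2 = n^4 - 4n^3 - 6n^2 + 20n + 25
Expand and combine: 3n^4 - 12n^3 - 17n^2 + 58n + 74


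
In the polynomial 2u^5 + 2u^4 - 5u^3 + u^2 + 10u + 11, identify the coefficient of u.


Read off the coefficient of u: 10


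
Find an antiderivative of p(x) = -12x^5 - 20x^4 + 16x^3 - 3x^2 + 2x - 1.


Reverse power rule on each term:
  ∫ -12x^5 dx = -2x^6
  ∫ -20x^4 dx = -4x^5
  ∫ 16x^3 dx = 4x^4
  ∫ -3x^2 dx = -x^3
  ∫ 2x dx = x^2
  ∫ -1 dx = -x
F(x) = -2x^6 - 4x^5 + 4x^4 - x^3 + x^2 - x + C


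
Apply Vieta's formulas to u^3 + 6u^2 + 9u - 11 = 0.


Monic cubic u^3+bu^2+cu+d=0: sum=-b, pairwise sum=c, product=-d.
b=6, c=9, d=-11
r1+r2+r3 = -6
r1r2+r1r3+r2r3 = 9
r1r2r3 = 11


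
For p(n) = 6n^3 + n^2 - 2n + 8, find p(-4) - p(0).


p(-4) = -352
p(0) = 8
p(-4) - p(0) = -352 - 8 = -360


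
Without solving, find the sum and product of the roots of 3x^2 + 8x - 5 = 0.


For ax^2+bx+c=0: sum = -b/a, product = c/a.
a=3, b=8, c=-5
Sum = -(8)/3 = -8/3
Product = (-5)/3 = -5/3


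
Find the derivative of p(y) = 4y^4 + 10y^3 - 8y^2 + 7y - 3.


Apply the power rule term by term:
  d/dy(4y^4) = 16y^3
  d/dy(10y^3) = 30y^2
  d/dy(-8y^2) = -16y
  d/dy(7y) = 7
  d/dy(-3) = 0
p'(y) = 16y^3 + 30y^2 - 16y + 7


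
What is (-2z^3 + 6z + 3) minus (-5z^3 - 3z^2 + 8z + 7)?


Distribute the minus sign:
  (-2z^3 + 6z + 3)
- (-5z^3 - 3z^2 + 8z + 7)
Negate second polynomial: 5z^3 + 3z^2 - 8z - 7
Add: 3z^3 + 3z^2 - 2z - 4


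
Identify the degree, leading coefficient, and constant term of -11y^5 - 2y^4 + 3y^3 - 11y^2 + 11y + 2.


Highest power of y is 5, with coefficient -11. Constant term is 2.
Degree = 5, leading coefficient = -11, constant term = 2


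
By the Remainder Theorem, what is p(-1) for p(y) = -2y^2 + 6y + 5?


By the Remainder Theorem, the remainder equals p(-1):
  -2*(-1)^2 = -2
  6*(-1)^1 = -6
  constant: 5
Sum: -2 - 6 + 5 = -3


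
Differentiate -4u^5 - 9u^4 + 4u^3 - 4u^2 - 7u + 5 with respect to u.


Apply the power rule term by term:
  d/du(-4u^5) = -20u^4
  d/du(-9u^4) = -36u^3
  d/du(4u^3) = 12u^2
  d/du(-4u^2) = -8u
  d/du(-7u) = -7
  d/du(5) = 0
p'(u) = -20u^4 - 36u^3 + 12u^2 - 8u - 7


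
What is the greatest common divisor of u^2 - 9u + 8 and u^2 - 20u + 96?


Factor each:
  u^2 - 9u + 8 = (u - 8)(u - 1)
  u^2 - 20u + 96 = (u - 8)(u - 12)
Common monic factor: u - 8


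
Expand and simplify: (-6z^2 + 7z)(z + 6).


Distribute each term of the first polynomial:
  (-6z^2)(z + 6) = -6z^3 - 36z^2
  (7z)(z + 6) = 7z^2 + 42z
Sum: -6z^3 - 29z^2 + 42z


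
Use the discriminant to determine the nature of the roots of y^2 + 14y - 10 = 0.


D = b^2 - 4ac = (14)^2 - 4(1)(-10) = 196 + 40 = 236
Since D > 0: two distinct irrational roots


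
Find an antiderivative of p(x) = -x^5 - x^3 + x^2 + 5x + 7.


Reverse power rule on each term:
  ∫ -x^5 dx = -(1/6)x^6
  ∫ -x^3 dx = -(1/4)x^4
  ∫ x^2 dx = (1/3)x^3
  ∫ 5x dx = (5/2)x^2
  ∫ 7 dx = 7x
F(x) = -(1/6)x^6 - (1/4)x^4 + (1/3)x^3 + (5/2)x^2 + 7x + C


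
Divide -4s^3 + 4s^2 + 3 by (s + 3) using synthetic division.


Synthetic division with c = -3. Coefficients: -4, 4, 0, 3
Bring down -4.
  -4 * -3 = 12; 12 + 4 = 16
  16 * -3 = -48; -48 + 0 = -48
  -48 * -3 = 144; 144 + 3 = 147
Quotient: -4s^2 + 16s - 48, Remainder: 147


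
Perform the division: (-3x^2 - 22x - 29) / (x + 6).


(-3x^2 - 22x - 29) / (x + 6)
Step 1: -3x * (x + 6) = -3x^2 - 18x; subtract.
Step 2: -4 * (x + 6) = -4x - 24; subtract.
Quotient: -3x - 4, Remainder: -5


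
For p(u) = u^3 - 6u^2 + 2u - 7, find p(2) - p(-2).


p(2) = -19
p(-2) = -43
p(2) - p(-2) = -19 + 43 = 24


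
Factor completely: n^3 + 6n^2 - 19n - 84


Try integer roots (divisors of -84). n=4: p(4)=0.
Divide out (n - 4): quotient is n^2 + 10n + 21.
Factor the quadratic: (n + 7)(n + 3)
Result: (n - 4)(n + 7)(n + 3)


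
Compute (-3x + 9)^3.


Expand (-3x + 9)^3 by repeated multiplication:
  (-3x + 9)^2 = 9x^2 - 54x + 81
= -27x^3 + 243x^2 - 729x + 729


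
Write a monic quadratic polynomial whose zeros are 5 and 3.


p(x) = (x - 5)(x - 3)
Expand: x^2 - 8x + 15


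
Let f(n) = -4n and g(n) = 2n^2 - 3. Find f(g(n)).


Substitute g(n) into f:
f(g(n)) = -4*(2n^2 - 3)
Expand and combine: -8n^2 + 12


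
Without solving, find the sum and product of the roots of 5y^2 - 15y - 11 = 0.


For ay^2+by+c=0: sum = -b/a, product = c/a.
a=5, b=-15, c=-11
Sum = -(-15)/5 = 3
Product = (-11)/5 = -11/5


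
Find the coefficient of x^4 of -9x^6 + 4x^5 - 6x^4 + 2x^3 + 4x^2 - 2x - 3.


Read off the coefficient of x^4: -6


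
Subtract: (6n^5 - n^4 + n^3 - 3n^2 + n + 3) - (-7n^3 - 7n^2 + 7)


Distribute the minus sign:
  (6n^5 - n^4 + n^3 - 3n^2 + n + 3)
- (-7n^3 - 7n^2 + 7)
Negate second polynomial: 7n^3 + 7n^2 - 7
Add: 6n^5 - n^4 + 8n^3 + 4n^2 + n - 4


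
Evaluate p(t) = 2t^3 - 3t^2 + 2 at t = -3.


Using direct substitution:
  2 * (-3)^3 = -54
  -3 * (-3)^2 = -27
  0 * (-3)^1 = 0
  constant: 2
Sum = -54 - 27 + 0 + 2 = -79


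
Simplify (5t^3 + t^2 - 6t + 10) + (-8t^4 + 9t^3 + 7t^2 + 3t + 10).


Align terms by degree and add:
  5t^3 + t^2 - 6t + 10
  -8t^4 + 9t^3 + 7t^2 + 3t + 10
= -8t^4 + 14t^3 + 8t^2 - 3t + 20


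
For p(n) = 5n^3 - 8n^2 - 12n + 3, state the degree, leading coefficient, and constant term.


Highest power of n is 3, with coefficient 5. Constant term is 3.
Degree = 3, leading coefficient = 5, constant term = 3


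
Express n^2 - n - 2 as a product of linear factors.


Roots satisfy r1 + r2 = -b/a = 1 and r1*r2 = c/a = -2.
So r1 = 2, r2 = -1.
n^2 - n - 2 = (n - r1)(n - r2) = (n - 2)(n + 1)


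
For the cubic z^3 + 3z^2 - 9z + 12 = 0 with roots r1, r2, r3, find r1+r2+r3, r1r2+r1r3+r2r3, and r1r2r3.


Monic cubic z^3+bz^2+cz+d=0: sum=-b, pairwise sum=c, product=-d.
b=3, c=-9, d=12
r1+r2+r3 = -3
r1r2+r1r3+r2r3 = -9
r1r2r3 = -12


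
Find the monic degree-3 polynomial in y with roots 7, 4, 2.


p(y) = (y - 7)(y - 4)(y - 2)
Expand: y^3 - 13y^2 + 50y - 56


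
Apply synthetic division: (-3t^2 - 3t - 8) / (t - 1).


Synthetic division with c = 1. Coefficients: -3, -3, -8
Bring down -3.
  -3 * 1 = -3; -3 - 3 = -6
  -6 * 1 = -6; -6 - 8 = -14
Quotient: -3t - 6, Remainder: -14


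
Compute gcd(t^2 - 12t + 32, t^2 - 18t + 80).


Factor each:
  t^2 - 12t + 32 = (t - 8)(t - 4)
  t^2 - 18t + 80 = (t - 8)(t - 10)
Common monic factor: t - 8


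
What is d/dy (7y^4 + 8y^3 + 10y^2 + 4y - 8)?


Apply the power rule term by term:
  d/dy(7y^4) = 28y^3
  d/dy(8y^3) = 24y^2
  d/dy(10y^2) = 20y
  d/dy(4y) = 4
  d/dy(-8) = 0
p'(y) = 28y^3 + 24y^2 + 20y + 4


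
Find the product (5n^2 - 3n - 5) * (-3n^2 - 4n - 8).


Distribute each term of the first polynomial:
  (5n^2)(-3n^2 - 4n - 8) = -15n^4 - 20n^3 - 40n^2
  (-3n)(-3n^2 - 4n - 8) = 9n^3 + 12n^2 + 24n
  (-5)(-3n^2 - 4n - 8) = 15n^2 + 20n + 40
Sum: -15n^4 - 11n^3 - 13n^2 + 44n + 40


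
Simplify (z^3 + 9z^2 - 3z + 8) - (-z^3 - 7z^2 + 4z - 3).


Distribute the minus sign:
  (z^3 + 9z^2 - 3z + 8)
- (-z^3 - 7z^2 + 4z - 3)
Negate second polynomial: z^3 + 7z^2 - 4z + 3
Add: 2z^3 + 16z^2 - 7z + 11


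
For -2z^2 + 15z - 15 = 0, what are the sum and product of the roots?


For az^2+bz+c=0: sum = -b/a, product = c/a.
a=-2, b=15, c=-15
Sum = -(15)/-2 = 15/2
Product = (-15)/-2 = 15/2


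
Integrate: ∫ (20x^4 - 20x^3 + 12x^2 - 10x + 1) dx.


Reverse power rule on each term:
  ∫ 20x^4 dx = 4x^5
  ∫ -20x^3 dx = -5x^4
  ∫ 12x^2 dx = 4x^3
  ∫ -10x dx = -5x^2
  ∫ 1 dx = x
F(x) = 4x^5 - 5x^4 + 4x^3 - 5x^2 + x + C


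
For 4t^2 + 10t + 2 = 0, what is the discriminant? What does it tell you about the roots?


D = b^2 - 4ac = (10)^2 - 4(4)(2) = 100 - 32 = 68
Since D > 0: two distinct irrational roots


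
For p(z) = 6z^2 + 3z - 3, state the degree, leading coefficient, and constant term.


Highest power of z is 2, with coefficient 6. Constant term is -3.
Degree = 2, leading coefficient = 6, constant term = -3


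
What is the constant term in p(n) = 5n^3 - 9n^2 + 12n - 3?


Read off the constant term: -3


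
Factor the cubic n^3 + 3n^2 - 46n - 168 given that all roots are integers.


Try integer roots (divisors of -168). n=-4: p(-4)=0.
Divide out (n + 4): quotient is n^2 - n - 42.
Factor the quadratic: (n + 6)(n - 7)
Result: (n + 4)(n + 6)(n - 7)


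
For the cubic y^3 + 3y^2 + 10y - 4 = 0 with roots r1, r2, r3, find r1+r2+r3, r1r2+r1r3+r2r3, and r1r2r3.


Monic cubic y^3+by^2+cy+d=0: sum=-b, pairwise sum=c, product=-d.
b=3, c=10, d=-4
r1+r2+r3 = -3
r1r2+r1r3+r2r3 = 10
r1r2r3 = 4


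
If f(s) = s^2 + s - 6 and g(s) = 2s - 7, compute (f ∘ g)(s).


Substitute g(s) into f:
f(g(s)) = 1*(2s - 7)^2 + 1*(2s - 7) + (-6)
(2s - 7)^2 = 4s^2 - 28s + 49
Expand and combine: 4s^2 - 26s + 36


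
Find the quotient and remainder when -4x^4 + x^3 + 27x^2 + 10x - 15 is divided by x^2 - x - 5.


(-4x^4 + x^3 + 27x^2 + 10x - 15) / (x^2 - x - 5)
Step 1: -4x^2 * (x^2 - x - 5) = -4x^4 + 4x^3 + 20x^2; subtract.
Step 2: -3x * (x^2 - x - 5) = -3x^3 + 3x^2 + 15x; subtract.
Step 3: 4 * (x^2 - x - 5) = 4x^2 - 4x - 20; subtract.
Quotient: -4x^2 - 3x + 4, Remainder: -x + 5


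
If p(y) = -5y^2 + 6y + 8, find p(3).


Using direct substitution:
  -5 * (3)^2 = -45
  6 * (3)^1 = 18
  constant: 8
Sum = -45 + 18 + 8 = -19


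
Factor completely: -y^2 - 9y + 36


Roots satisfy r1 + r2 = -b/a = -9 and r1*r2 = c/a = -36.
So r1 = 3, r2 = -12.
-y^2 - 9y + 36 = -(y - r1)(y - r2) = -(y - 3)(y + 12)


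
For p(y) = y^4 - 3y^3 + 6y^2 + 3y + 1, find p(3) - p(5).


p(3) = 64
p(5) = 416
p(3) - p(5) = 64 - 416 = -352


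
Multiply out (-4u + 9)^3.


Expand (-4u + 9)^3 by repeated multiplication:
  (-4u + 9)^2 = 16u^2 - 72u + 81
= -64u^3 + 432u^2 - 972u + 729


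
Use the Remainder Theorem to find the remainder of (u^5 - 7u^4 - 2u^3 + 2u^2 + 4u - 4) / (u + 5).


By the Remainder Theorem, the remainder equals p(-5):
  1*(-5)^5 = -3125
  -7*(-5)^4 = -4375
  -2*(-5)^3 = 250
  2*(-5)^2 = 50
  4*(-5)^1 = -20
  constant: -4
Sum: -3125 - 4375 + 250 + 50 - 20 - 4 = -7224


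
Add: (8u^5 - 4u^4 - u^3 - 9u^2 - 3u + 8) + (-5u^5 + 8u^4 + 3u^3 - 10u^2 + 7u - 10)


Align terms by degree and add:
  8u^5 - 4u^4 - u^3 - 9u^2 - 3u + 8
  -5u^5 + 8u^4 + 3u^3 - 10u^2 + 7u - 10
= 3u^5 + 4u^4 + 2u^3 - 19u^2 + 4u - 2


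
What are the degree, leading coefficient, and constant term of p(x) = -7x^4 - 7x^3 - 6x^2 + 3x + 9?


Highest power of x is 4, with coefficient -7. Constant term is 9.
Degree = 4, leading coefficient = -7, constant term = 9


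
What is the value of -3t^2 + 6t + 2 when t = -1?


Using direct substitution:
  -3 * (-1)^2 = -3
  6 * (-1)^1 = -6
  constant: 2
Sum = -3 - 6 + 2 = -7


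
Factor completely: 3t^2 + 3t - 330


Roots satisfy r1 + r2 = -b/a = -1 and r1*r2 = c/a = -110.
So r1 = -11, r2 = 10.
3t^2 + 3t - 330 = 3(t - r1)(t - r2) = 3(t + 11)(t - 10)


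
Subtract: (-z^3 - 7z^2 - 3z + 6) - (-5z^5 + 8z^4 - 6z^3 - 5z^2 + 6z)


Distribute the minus sign:
  (-z^3 - 7z^2 - 3z + 6)
- (-5z^5 + 8z^4 - 6z^3 - 5z^2 + 6z)
Negate second polynomial: 5z^5 - 8z^4 + 6z^3 + 5z^2 - 6z
Add: 5z^5 - 8z^4 + 5z^3 - 2z^2 - 9z + 6


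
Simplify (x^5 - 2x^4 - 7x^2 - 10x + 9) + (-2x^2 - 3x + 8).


Align terms by degree and add:
  x^5 - 2x^4 - 7x^2 - 10x + 9
  -2x^2 - 3x + 8
= x^5 - 2x^4 - 9x^2 - 13x + 17


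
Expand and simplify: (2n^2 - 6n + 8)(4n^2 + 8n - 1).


Distribute each term of the first polynomial:
  (2n^2)(4n^2 + 8n - 1) = 8n^4 + 16n^3 - 2n^2
  (-6n)(4n^2 + 8n - 1) = -24n^3 - 48n^2 + 6n
  (8)(4n^2 + 8n - 1) = 32n^2 + 64n - 8
Sum: 8n^4 - 8n^3 - 18n^2 + 70n - 8


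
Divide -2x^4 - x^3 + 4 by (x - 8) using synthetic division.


Synthetic division with c = 8. Coefficients: -2, -1, 0, 0, 4
Bring down -2.
  -2 * 8 = -16; -16 - 1 = -17
  -17 * 8 = -136; -136 + 0 = -136
  -136 * 8 = -1088; -1088 + 0 = -1088
  -1088 * 8 = -8704; -8704 + 4 = -8700
Quotient: -2x^3 - 17x^2 - 136x - 1088, Remainder: -8700


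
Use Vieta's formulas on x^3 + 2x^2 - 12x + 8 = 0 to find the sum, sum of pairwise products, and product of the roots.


Monic cubic x^3+bx^2+cx+d=0: sum=-b, pairwise sum=c, product=-d.
b=2, c=-12, d=8
r1+r2+r3 = -2
r1r2+r1r3+r2r3 = -12
r1r2r3 = -8


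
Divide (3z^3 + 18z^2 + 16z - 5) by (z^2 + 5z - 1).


(3z^3 + 18z^2 + 16z - 5) / (z^2 + 5z - 1)
Step 1: 3z * (z^2 + 5z - 1) = 3z^3 + 15z^2 - 3z; subtract.
Step 2: 3 * (z^2 + 5z - 1) = 3z^2 + 15z - 3; subtract.
Quotient: 3z + 3, Remainder: 4z - 2


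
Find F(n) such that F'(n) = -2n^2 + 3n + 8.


Reverse power rule on each term:
  ∫ -2n^2 dn = -(2/3)n^3
  ∫ 3n dn = (3/2)n^2
  ∫ 8 dn = 8n
F(n) = -(2/3)n^3 + (3/2)n^2 + 8n + C


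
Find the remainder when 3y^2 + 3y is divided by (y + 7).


By the Remainder Theorem, the remainder equals p(-7):
  3*(-7)^2 = 147
  3*(-7)^1 = -21
  constant: 0
Sum: 147 - 21 + 0 = 126


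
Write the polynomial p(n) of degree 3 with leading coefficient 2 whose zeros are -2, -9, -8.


p(n) = 2(n + 2)(n + 9)(n + 8)
Expand: 2n^3 + 38n^2 + 212n + 288


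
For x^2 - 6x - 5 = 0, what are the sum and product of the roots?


For ax^2+bx+c=0: sum = -b/a, product = c/a.
a=1, b=-6, c=-5
Sum = -(-6)/1 = 6
Product = (-5)/1 = -5


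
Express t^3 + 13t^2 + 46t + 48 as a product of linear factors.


Try integer roots (divisors of 48). t=-2: p(-2)=0.
Divide out (t + 2): quotient is t^2 + 11t + 24.
Factor the quadratic: (t + 8)(t + 3)
Result: (t + 2)(t + 8)(t + 3)


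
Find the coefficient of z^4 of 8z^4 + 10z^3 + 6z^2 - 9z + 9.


Read off the coefficient of z^4: 8


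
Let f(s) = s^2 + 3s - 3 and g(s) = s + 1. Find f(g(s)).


Substitute g(s) into f:
f(g(s)) = 1*(s + 1)^2 + 3*(s + 1) + (-3)
(s + 1)^2 = s^2 + 2s + 1
Expand and combine: s^2 + 5s + 1


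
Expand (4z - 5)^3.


Expand (4z - 5)^3 by repeated multiplication:
  (4z - 5)^2 = 16z^2 - 40z + 25
= 64z^3 - 240z^2 + 300z - 125


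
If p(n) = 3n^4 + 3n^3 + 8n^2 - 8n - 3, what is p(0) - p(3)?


p(0) = -3
p(3) = 369
p(0) - p(3) = -3 - 369 = -372


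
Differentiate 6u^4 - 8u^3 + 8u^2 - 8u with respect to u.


Apply the power rule term by term:
  d/du(6u^4) = 24u^3
  d/du(-8u^3) = -24u^2
  d/du(8u^2) = 16u
  d/du(-8u) = -8
p'(u) = 24u^3 - 24u^2 + 16u - 8


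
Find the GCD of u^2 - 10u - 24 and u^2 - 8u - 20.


Factor each:
  u^2 - 10u - 24 = (u + 2)(u - 12)
  u^2 - 8u - 20 = (u + 2)(u - 10)
Common monic factor: u + 2


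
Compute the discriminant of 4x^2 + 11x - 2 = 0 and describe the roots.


D = b^2 - 4ac = (11)^2 - 4(4)(-2) = 121 + 32 = 153
Since D > 0: two distinct irrational roots


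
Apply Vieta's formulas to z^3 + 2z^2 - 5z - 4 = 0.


Monic cubic z^3+bz^2+cz+d=0: sum=-b, pairwise sum=c, product=-d.
b=2, c=-5, d=-4
r1+r2+r3 = -2
r1r2+r1r3+r2r3 = -5
r1r2r3 = 4


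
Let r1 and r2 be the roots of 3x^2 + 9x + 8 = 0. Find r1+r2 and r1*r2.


For ax^2+bx+c=0: sum = -b/a, product = c/a.
a=3, b=9, c=8
Sum = -(9)/3 = -3
Product = (8)/3 = 8/3


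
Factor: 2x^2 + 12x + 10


Roots satisfy r1 + r2 = -b/a = -6 and r1*r2 = c/a = 5.
So r1 = -5, r2 = -1.
2x^2 + 12x + 10 = 2(x - r1)(x - r2) = 2(x + 5)(x + 1)


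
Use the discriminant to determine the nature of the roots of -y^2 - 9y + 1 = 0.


D = b^2 - 4ac = (-9)^2 - 4(-1)(1) = 81 + 4 = 85
Since D > 0: two distinct irrational roots


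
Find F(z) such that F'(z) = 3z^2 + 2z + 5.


Reverse power rule on each term:
  ∫ 3z^2 dz = z^3
  ∫ 2z dz = z^2
  ∫ 5 dz = 5z
F(z) = z^3 + z^2 + 5z + C


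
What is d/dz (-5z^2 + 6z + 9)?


Apply the power rule term by term:
  d/dz(-5z^2) = -10z
  d/dz(6z) = 6
  d/dz(9) = 0
p'(z) = -10z + 6


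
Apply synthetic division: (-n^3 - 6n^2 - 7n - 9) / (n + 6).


Synthetic division with c = -6. Coefficients: -1, -6, -7, -9
Bring down -1.
  -1 * -6 = 6; 6 - 6 = 0
  0 * -6 = 0; 0 - 7 = -7
  -7 * -6 = 42; 42 - 9 = 33
Quotient: -n^2 - 7, Remainder: 33


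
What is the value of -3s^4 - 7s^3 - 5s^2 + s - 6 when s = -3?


Using direct substitution:
  -3 * (-3)^4 = -243
  -7 * (-3)^3 = 189
  -5 * (-3)^2 = -45
  1 * (-3)^1 = -3
  constant: -6
Sum = -243 + 189 - 45 - 3 - 6 = -108


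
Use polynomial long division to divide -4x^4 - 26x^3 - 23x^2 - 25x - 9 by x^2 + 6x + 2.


(-4x^4 - 26x^3 - 23x^2 - 25x - 9) / (x^2 + 6x + 2)
Step 1: -4x^2 * (x^2 + 6x + 2) = -4x^4 - 24x^3 - 8x^2; subtract.
Step 2: -2x * (x^2 + 6x + 2) = -2x^3 - 12x^2 - 4x; subtract.
Step 3: -3 * (x^2 + 6x + 2) = -3x^2 - 18x - 6; subtract.
Quotient: -4x^2 - 2x - 3, Remainder: -3x - 3


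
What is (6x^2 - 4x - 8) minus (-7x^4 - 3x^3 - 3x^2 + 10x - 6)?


Distribute the minus sign:
  (6x^2 - 4x - 8)
- (-7x^4 - 3x^3 - 3x^2 + 10x - 6)
Negate second polynomial: 7x^4 + 3x^3 + 3x^2 - 10x + 6
Add: 7x^4 + 3x^3 + 9x^2 - 14x - 2


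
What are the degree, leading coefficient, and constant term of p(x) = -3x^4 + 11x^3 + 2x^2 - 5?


Highest power of x is 4, with coefficient -3. Constant term is -5.
Degree = 4, leading coefficient = -3, constant term = -5


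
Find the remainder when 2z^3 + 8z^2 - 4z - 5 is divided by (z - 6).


By the Remainder Theorem, the remainder equals p(6):
  2*(6)^3 = 432
  8*(6)^2 = 288
  -4*(6)^1 = -24
  constant: -5
Sum: 432 + 288 - 24 - 5 = 691


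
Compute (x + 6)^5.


Expand (x + 6)^5 by repeated multiplication:
  (x + 6)^2 = x^2 + 12x + 36
  (x + 6)^3 = x^3 + 18x^2 + 108x + 216
  (x + 6)^4 = x^4 + 24x^3 + 216x^2 + 864x + 1296
= x^5 + 30x^4 + 360x^3 + 2160x^2 + 6480x + 7776


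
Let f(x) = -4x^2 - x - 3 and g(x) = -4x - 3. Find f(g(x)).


Substitute g(x) into f:
f(g(x)) = -4*(-4x - 3)^2 + (-1)*(-4x - 3) + (-3)
(-4x - 3)^2 = 16x^2 + 24x + 9
Expand and combine: -64x^2 - 92x - 36


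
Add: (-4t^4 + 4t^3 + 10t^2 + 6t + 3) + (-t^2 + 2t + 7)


Align terms by degree and add:
  -4t^4 + 4t^3 + 10t^2 + 6t + 3
  -t^2 + 2t + 7
= -4t^4 + 4t^3 + 9t^2 + 8t + 10


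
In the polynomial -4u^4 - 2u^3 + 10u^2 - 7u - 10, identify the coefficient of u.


Read off the coefficient of u: -7


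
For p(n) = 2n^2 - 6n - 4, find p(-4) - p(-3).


p(-4) = 52
p(-3) = 32
p(-4) - p(-3) = 52 - 32 = 20


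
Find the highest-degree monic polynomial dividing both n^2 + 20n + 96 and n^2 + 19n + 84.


Factor each:
  n^2 + 20n + 96 = (n + 12)(n + 8)
  n^2 + 19n + 84 = (n + 12)(n + 7)
Common monic factor: n + 12


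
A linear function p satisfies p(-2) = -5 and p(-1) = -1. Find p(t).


p(t) = mt + b. Using p(-2)=-5, p(-1)=-1:
m = (-5 + 1)/(-2 + 1) = -4/-1 = 4
b = -5 - m*(-2) = -5 + 8 = 3
p(t) = 4t + 3


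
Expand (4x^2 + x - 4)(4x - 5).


Distribute each term of the first polynomial:
  (4x^2)(4x - 5) = 16x^3 - 20x^2
  (x)(4x - 5) = 4x^2 - 5x
  (-4)(4x - 5) = -16x + 20
Sum: 16x^3 - 16x^2 - 21x + 20


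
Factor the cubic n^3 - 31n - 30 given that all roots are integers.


Try integer roots (divisors of -30). n=-5: p(-5)=0.
Divide out (n + 5): quotient is n^2 - 5n - 6.
Factor the quadratic: (n - 6)(n + 1)
Result: (n + 5)(n - 6)(n + 1)


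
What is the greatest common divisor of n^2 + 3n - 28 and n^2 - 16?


Factor each:
  n^2 + 3n - 28 = (n - 4)(n + 7)
  n^2 - 16 = (n - 4)(n + 4)
Common monic factor: n - 4


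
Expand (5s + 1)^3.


Expand (5s + 1)^3 by repeated multiplication:
  (5s + 1)^2 = 25s^2 + 10s + 1
= 125s^3 + 75s^2 + 15s + 1


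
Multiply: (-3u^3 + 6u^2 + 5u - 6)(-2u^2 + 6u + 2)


Distribute each term of the first polynomial:
  (-3u^3)(-2u^2 + 6u + 2) = 6u^5 - 18u^4 - 6u^3
  (6u^2)(-2u^2 + 6u + 2) = -12u^4 + 36u^3 + 12u^2
  (5u)(-2u^2 + 6u + 2) = -10u^3 + 30u^2 + 10u
  (-6)(-2u^2 + 6u + 2) = 12u^2 - 36u - 12
Sum: 6u^5 - 30u^4 + 20u^3 + 54u^2 - 26u - 12


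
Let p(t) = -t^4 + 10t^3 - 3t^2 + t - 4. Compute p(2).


Using direct substitution:
  -1 * (2)^4 = -16
  10 * (2)^3 = 80
  -3 * (2)^2 = -12
  1 * (2)^1 = 2
  constant: -4
Sum = -16 + 80 - 12 + 2 - 4 = 50


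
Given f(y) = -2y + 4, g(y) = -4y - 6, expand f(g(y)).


Substitute g(y) into f:
f(g(y)) = -2*(-4y - 6) + 4
Expand and combine: 8y + 16


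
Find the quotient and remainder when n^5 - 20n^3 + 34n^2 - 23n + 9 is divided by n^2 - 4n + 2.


(n^5 - 20n^3 + 34n^2 - 23n + 9) / (n^2 - 4n + 2)
Step 1: n^3 * (n^2 - 4n + 2) = n^5 - 4n^4 + 2n^3; subtract.
Step 2: 4n^2 * (n^2 - 4n + 2) = 4n^4 - 16n^3 + 8n^2; subtract.
Step 3: -6n * (n^2 - 4n + 2) = -6n^3 + 24n^2 - 12n; subtract.
Step 4: 2 * (n^2 - 4n + 2) = 2n^2 - 8n + 4; subtract.
Quotient: n^3 + 4n^2 - 6n + 2, Remainder: -3n + 5


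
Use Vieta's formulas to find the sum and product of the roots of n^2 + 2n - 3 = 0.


For an^2+bn+c=0: sum = -b/a, product = c/a.
a=1, b=2, c=-3
Sum = -(2)/1 = -2
Product = (-3)/1 = -3


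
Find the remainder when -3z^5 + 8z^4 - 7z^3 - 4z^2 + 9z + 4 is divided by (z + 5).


By the Remainder Theorem, the remainder equals p(-5):
  -3*(-5)^5 = 9375
  8*(-5)^4 = 5000
  -7*(-5)^3 = 875
  -4*(-5)^2 = -100
  9*(-5)^1 = -45
  constant: 4
Sum: 9375 + 5000 + 875 - 100 - 45 + 4 = 15109


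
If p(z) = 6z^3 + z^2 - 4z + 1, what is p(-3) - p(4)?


p(-3) = -140
p(4) = 385
p(-3) - p(4) = -140 - 385 = -525


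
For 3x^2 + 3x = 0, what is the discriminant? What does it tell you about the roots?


D = b^2 - 4ac = (3)^2 - 4(3)(0) = 9 = 9
Since D > 0: two distinct rational roots


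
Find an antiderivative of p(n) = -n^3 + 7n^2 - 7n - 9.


Reverse power rule on each term:
  ∫ -n^3 dn = -(1/4)n^4
  ∫ 7n^2 dn = (7/3)n^3
  ∫ -7n dn = -(7/2)n^2
  ∫ -9 dn = -9n
F(n) = -(1/4)n^4 + (7/3)n^3 - (7/2)n^2 - 9n + C


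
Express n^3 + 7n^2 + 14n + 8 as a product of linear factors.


Try integer roots (divisors of 8). n=-4: p(-4)=0.
Divide out (n + 4): quotient is n^2 + 3n + 2.
Factor the quadratic: (n + 1)(n + 2)
Result: (n + 4)(n + 1)(n + 2)


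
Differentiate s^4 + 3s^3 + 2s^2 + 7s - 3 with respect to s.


Apply the power rule term by term:
  d/ds(s^4) = 4s^3
  d/ds(3s^3) = 9s^2
  d/ds(2s^2) = 4s
  d/ds(7s) = 7
  d/ds(-3) = 0
p'(s) = 4s^3 + 9s^2 + 4s + 7


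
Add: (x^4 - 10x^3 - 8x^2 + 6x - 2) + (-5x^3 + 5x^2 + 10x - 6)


Align terms by degree and add:
  x^4 - 10x^3 - 8x^2 + 6x - 2
  -5x^3 + 5x^2 + 10x - 6
= x^4 - 15x^3 - 3x^2 + 16x - 8


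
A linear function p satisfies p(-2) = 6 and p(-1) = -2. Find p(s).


p(s) = ms + b. Using p(-2)=6, p(-1)=-2:
m = (6 + 2)/(-2 + 1) = 8/-1 = -8
b = 6 - m*(-2) = 6 - 16 = -10
p(s) = -8s - 10


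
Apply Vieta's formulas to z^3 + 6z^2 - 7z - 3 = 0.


Monic cubic z^3+bz^2+cz+d=0: sum=-b, pairwise sum=c, product=-d.
b=6, c=-7, d=-3
r1+r2+r3 = -6
r1r2+r1r3+r2r3 = -7
r1r2r3 = 3


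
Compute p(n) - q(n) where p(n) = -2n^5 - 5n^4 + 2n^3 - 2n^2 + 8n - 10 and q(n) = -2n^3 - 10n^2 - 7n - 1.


Distribute the minus sign:
  (-2n^5 - 5n^4 + 2n^3 - 2n^2 + 8n - 10)
- (-2n^3 - 10n^2 - 7n - 1)
Negate second polynomial: 2n^3 + 10n^2 + 7n + 1
Add: -2n^5 - 5n^4 + 4n^3 + 8n^2 + 15n - 9


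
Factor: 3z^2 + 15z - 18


Roots satisfy r1 + r2 = -b/a = -5 and r1*r2 = c/a = -6.
So r1 = -6, r2 = 1.
3z^2 + 15z - 18 = 3(z - r1)(z - r2) = 3(z + 6)(z - 1)


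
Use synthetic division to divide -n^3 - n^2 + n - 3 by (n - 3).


Synthetic division with c = 3. Coefficients: -1, -1, 1, -3
Bring down -1.
  -1 * 3 = -3; -3 - 1 = -4
  -4 * 3 = -12; -12 + 1 = -11
  -11 * 3 = -33; -33 - 3 = -36
Quotient: -n^2 - 4n - 11, Remainder: -36


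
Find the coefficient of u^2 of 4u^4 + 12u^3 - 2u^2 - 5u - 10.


Read off the coefficient of u^2: -2


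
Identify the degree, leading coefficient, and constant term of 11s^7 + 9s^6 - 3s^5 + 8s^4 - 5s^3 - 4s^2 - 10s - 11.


Highest power of s is 7, with coefficient 11. Constant term is -11.
Degree = 7, leading coefficient = 11, constant term = -11


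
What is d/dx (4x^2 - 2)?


Apply the power rule term by term:
  d/dx(4x^2) = 8x
  d/dx(-2) = 0
p'(x) = 8x


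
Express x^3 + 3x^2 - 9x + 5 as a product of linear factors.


Try integer roots (divisors of 5). x=1: p(1)=0.
Divide out (x - 1): quotient is x^2 + 4x - 5.
Factor the quadratic: (x + 5)(x - 1)
Result: (x - 1)(x + 5)(x - 1)


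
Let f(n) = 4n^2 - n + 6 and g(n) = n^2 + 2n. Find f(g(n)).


Substitute g(n) into f:
f(g(n)) = 4*(n^2 + 2n)^2 + (-1)*(n^2 + 2n) + 6
(n^2 + 2n)^2 = n^4 + 4n^3 + 4n^2
Expand and combine: 4n^4 + 16n^3 + 15n^2 - 2n + 6


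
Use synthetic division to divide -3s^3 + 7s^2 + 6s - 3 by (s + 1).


Synthetic division with c = -1. Coefficients: -3, 7, 6, -3
Bring down -3.
  -3 * -1 = 3; 3 + 7 = 10
  10 * -1 = -10; -10 + 6 = -4
  -4 * -1 = 4; 4 - 3 = 1
Quotient: -3s^2 + 10s - 4, Remainder: 1


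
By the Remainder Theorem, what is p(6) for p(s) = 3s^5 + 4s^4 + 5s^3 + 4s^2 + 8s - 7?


By the Remainder Theorem, the remainder equals p(6):
  3*(6)^5 = 23328
  4*(6)^4 = 5184
  5*(6)^3 = 1080
  4*(6)^2 = 144
  8*(6)^1 = 48
  constant: -7
Sum: 23328 + 5184 + 1080 + 144 + 48 - 7 = 29777


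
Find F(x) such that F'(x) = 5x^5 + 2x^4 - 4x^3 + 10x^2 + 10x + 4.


Reverse power rule on each term:
  ∫ 5x^5 dx = (5/6)x^6
  ∫ 2x^4 dx = (2/5)x^5
  ∫ -4x^3 dx = -x^4
  ∫ 10x^2 dx = (10/3)x^3
  ∫ 10x dx = 5x^2
  ∫ 4 dx = 4x
F(x) = (5/6)x^6 + (2/5)x^5 - x^4 + (10/3)x^3 + 5x^2 + 4x + C


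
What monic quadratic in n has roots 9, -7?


p(n) = (n - 9)(n + 7)
Expand: n^2 - 2n - 63


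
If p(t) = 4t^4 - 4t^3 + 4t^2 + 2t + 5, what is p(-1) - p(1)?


p(-1) = 15
p(1) = 11
p(-1) - p(1) = 15 - 11 = 4


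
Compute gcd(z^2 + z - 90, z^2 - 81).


Factor each:
  z^2 + z - 90 = (z - 9)(z + 10)
  z^2 - 81 = (z - 9)(z + 9)
Common monic factor: z - 9


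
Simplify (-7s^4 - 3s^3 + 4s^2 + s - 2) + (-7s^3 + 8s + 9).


Align terms by degree and add:
  -7s^4 - 3s^3 + 4s^2 + s - 2
  -7s^3 + 8s + 9
= -7s^4 - 10s^3 + 4s^2 + 9s + 7


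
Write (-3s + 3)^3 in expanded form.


Expand (-3s + 3)^3 by repeated multiplication:
  (-3s + 3)^2 = 9s^2 - 18s + 9
= -27s^3 + 81s^2 - 81s + 27


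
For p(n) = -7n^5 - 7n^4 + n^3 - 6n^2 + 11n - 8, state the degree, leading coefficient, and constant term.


Highest power of n is 5, with coefficient -7. Constant term is -8.
Degree = 5, leading coefficient = -7, constant term = -8


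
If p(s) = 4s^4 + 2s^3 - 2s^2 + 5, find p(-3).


Using direct substitution:
  4 * (-3)^4 = 324
  2 * (-3)^3 = -54
  -2 * (-3)^2 = -18
  0 * (-3)^1 = 0
  constant: 5
Sum = 324 - 54 - 18 + 0 + 5 = 257


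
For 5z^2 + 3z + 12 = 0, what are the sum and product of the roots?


For az^2+bz+c=0: sum = -b/a, product = c/a.
a=5, b=3, c=12
Sum = -(3)/5 = -3/5
Product = (12)/5 = 12/5


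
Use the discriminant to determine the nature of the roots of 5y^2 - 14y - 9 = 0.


D = b^2 - 4ac = (-14)^2 - 4(5)(-9) = 196 + 180 = 376
Since D > 0: two distinct irrational roots


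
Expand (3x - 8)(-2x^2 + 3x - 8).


Distribute each term of the first polynomial:
  (3x)(-2x^2 + 3x - 8) = -6x^3 + 9x^2 - 24x
  (-8)(-2x^2 + 3x - 8) = 16x^2 - 24x + 64
Sum: -6x^3 + 25x^2 - 48x + 64


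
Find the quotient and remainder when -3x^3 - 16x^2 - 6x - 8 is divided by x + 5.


(-3x^3 - 16x^2 - 6x - 8) / (x + 5)
Step 1: -3x^2 * (x + 5) = -3x^3 - 15x^2; subtract.
Step 2: -x * (x + 5) = -x^2 - 5x; subtract.
Step 3: -1 * (x + 5) = -x - 5; subtract.
Quotient: -3x^2 - x - 1, Remainder: -3


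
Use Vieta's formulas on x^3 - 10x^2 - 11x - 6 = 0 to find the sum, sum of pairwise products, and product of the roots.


Monic cubic x^3+bx^2+cx+d=0: sum=-b, pairwise sum=c, product=-d.
b=-10, c=-11, d=-6
r1+r2+r3 = 10
r1r2+r1r3+r2r3 = -11
r1r2r3 = 6


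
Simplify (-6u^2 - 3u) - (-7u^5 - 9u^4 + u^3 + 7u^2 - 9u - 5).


Distribute the minus sign:
  (-6u^2 - 3u)
- (-7u^5 - 9u^4 + u^3 + 7u^2 - 9u - 5)
Negate second polynomial: 7u^5 + 9u^4 - u^3 - 7u^2 + 9u + 5
Add: 7u^5 + 9u^4 - u^3 - 13u^2 + 6u + 5


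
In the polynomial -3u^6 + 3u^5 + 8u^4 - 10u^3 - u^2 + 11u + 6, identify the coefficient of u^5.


Read off the coefficient of u^5: 3


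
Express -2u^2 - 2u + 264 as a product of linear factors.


Roots satisfy r1 + r2 = -b/a = -1 and r1*r2 = c/a = -132.
So r1 = 11, r2 = -12.
-2u^2 - 2u + 264 = -2(u - r1)(u - r2) = -2(u - 11)(u + 12)


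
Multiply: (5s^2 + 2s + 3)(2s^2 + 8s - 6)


Distribute each term of the first polynomial:
  (5s^2)(2s^2 + 8s - 6) = 10s^4 + 40s^3 - 30s^2
  (2s)(2s^2 + 8s - 6) = 4s^3 + 16s^2 - 12s
  (3)(2s^2 + 8s - 6) = 6s^2 + 24s - 18
Sum: 10s^4 + 44s^3 - 8s^2 + 12s - 18


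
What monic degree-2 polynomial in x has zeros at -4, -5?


p(x) = (x + 4)(x + 5)
Expand: x^2 + 9x + 20


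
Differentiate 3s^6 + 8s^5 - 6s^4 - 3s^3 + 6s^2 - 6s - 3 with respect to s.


Apply the power rule term by term:
  d/ds(3s^6) = 18s^5
  d/ds(8s^5) = 40s^4
  d/ds(-6s^4) = -24s^3
  d/ds(-3s^3) = -9s^2
  d/ds(6s^2) = 12s
  d/ds(-6s) = -6
  d/ds(-3) = 0
p'(s) = 18s^5 + 40s^4 - 24s^3 - 9s^2 + 12s - 6


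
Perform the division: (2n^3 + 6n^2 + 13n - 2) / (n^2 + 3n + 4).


(2n^3 + 6n^2 + 13n - 2) / (n^2 + 3n + 4)
Step 1: 2n * (n^2 + 3n + 4) = 2n^3 + 6n^2 + 8n; subtract.
Step 2: 0 * (n^2 + 3n + 4) = 0; subtract.
Quotient: 2n, Remainder: 5n - 2


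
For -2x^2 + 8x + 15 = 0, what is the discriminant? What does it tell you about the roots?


D = b^2 - 4ac = (8)^2 - 4(-2)(15) = 64 + 120 = 184
Since D > 0: two distinct irrational roots


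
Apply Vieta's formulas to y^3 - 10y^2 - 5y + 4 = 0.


Monic cubic y^3+by^2+cy+d=0: sum=-b, pairwise sum=c, product=-d.
b=-10, c=-5, d=4
r1+r2+r3 = 10
r1r2+r1r3+r2r3 = -5
r1r2r3 = -4


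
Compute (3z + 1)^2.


Expand (3z + 1)^2 by repeated multiplication:
= 9z^2 + 6z + 1


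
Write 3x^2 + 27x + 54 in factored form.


Roots satisfy r1 + r2 = -b/a = -9 and r1*r2 = c/a = 18.
So r1 = -6, r2 = -3.
3x^2 + 27x + 54 = 3(x - r1)(x - r2) = 3(x + 6)(x + 3)


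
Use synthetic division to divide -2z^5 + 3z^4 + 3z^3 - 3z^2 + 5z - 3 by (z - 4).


Synthetic division with c = 4. Coefficients: -2, 3, 3, -3, 5, -3
Bring down -2.
  -2 * 4 = -8; -8 + 3 = -5
  -5 * 4 = -20; -20 + 3 = -17
  -17 * 4 = -68; -68 - 3 = -71
  -71 * 4 = -284; -284 + 5 = -279
  -279 * 4 = -1116; -1116 - 3 = -1119
Quotient: -2z^4 - 5z^3 - 17z^2 - 71z - 279, Remainder: -1119


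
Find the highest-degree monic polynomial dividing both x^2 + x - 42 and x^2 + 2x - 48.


Factor each:
  x^2 + x - 42 = (x - 6)(x + 7)
  x^2 + 2x - 48 = (x - 6)(x + 8)
Common monic factor: x - 6


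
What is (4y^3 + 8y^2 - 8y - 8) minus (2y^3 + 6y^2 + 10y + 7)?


Distribute the minus sign:
  (4y^3 + 8y^2 - 8y - 8)
- (2y^3 + 6y^2 + 10y + 7)
Negate second polynomial: -2y^3 - 6y^2 - 10y - 7
Add: 2y^3 + 2y^2 - 18y - 15


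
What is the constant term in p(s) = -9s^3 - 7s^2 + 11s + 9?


Read off the constant term: 9


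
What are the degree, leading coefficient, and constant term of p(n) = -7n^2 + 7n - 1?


Highest power of n is 2, with coefficient -7. Constant term is -1.
Degree = 2, leading coefficient = -7, constant term = -1


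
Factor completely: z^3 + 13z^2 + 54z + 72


Try integer roots (divisors of 72). z=-4: p(-4)=0.
Divide out (z + 4): quotient is z^2 + 9z + 18.
Factor the quadratic: (z + 6)(z + 3)
Result: (z + 4)(z + 6)(z + 3)


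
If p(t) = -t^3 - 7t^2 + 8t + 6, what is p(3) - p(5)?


p(3) = -60
p(5) = -254
p(3) - p(5) = -60 + 254 = 194


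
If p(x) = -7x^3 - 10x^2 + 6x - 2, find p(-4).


Using direct substitution:
  -7 * (-4)^3 = 448
  -10 * (-4)^2 = -160
  6 * (-4)^1 = -24
  constant: -2
Sum = 448 - 160 - 24 - 2 = 262


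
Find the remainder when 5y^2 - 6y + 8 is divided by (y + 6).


By the Remainder Theorem, the remainder equals p(-6):
  5*(-6)^2 = 180
  -6*(-6)^1 = 36
  constant: 8
Sum: 180 + 36 + 8 = 224


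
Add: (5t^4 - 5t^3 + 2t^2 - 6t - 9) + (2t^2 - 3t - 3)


Align terms by degree and add:
  5t^4 - 5t^3 + 2t^2 - 6t - 9
+ 2t^2 - 3t - 3
= 5t^4 - 5t^3 + 4t^2 - 9t - 12


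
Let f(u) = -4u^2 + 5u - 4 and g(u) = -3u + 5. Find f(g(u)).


Substitute g(u) into f:
f(g(u)) = -4*(-3u + 5)^2 + 5*(-3u + 5) + (-4)
(-3u + 5)^2 = 9u^2 - 30u + 25
Expand and combine: -36u^2 + 105u - 79


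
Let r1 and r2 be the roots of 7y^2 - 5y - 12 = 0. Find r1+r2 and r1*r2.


For ay^2+by+c=0: sum = -b/a, product = c/a.
a=7, b=-5, c=-12
Sum = -(-5)/7 = 5/7
Product = (-12)/7 = -12/7


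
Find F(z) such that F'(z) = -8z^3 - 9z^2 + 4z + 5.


Reverse power rule on each term:
  ∫ -8z^3 dz = -2z^4
  ∫ -9z^2 dz = -3z^3
  ∫ 4z dz = 2z^2
  ∫ 5 dz = 5z
F(z) = -2z^4 - 3z^3 + 2z^2 + 5z + C


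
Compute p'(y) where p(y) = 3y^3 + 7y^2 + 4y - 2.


Apply the power rule term by term:
  d/dy(3y^3) = 9y^2
  d/dy(7y^2) = 14y
  d/dy(4y) = 4
  d/dy(-2) = 0
p'(y) = 9y^2 + 14y + 4


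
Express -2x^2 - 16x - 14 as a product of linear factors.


Roots satisfy r1 + r2 = -b/a = -8 and r1*r2 = c/a = 7.
So r1 = -7, r2 = -1.
-2x^2 - 16x - 14 = -2(x - r1)(x - r2) = -2(x + 7)(x + 1)


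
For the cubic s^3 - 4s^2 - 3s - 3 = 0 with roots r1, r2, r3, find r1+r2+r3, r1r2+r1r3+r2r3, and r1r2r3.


Monic cubic s^3+bs^2+cs+d=0: sum=-b, pairwise sum=c, product=-d.
b=-4, c=-3, d=-3
r1+r2+r3 = 4
r1r2+r1r3+r2r3 = -3
r1r2r3 = 3


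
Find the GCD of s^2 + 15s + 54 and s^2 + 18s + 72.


Factor each:
  s^2 + 15s + 54 = (s + 6)(s + 9)
  s^2 + 18s + 72 = (s + 6)(s + 12)
Common monic factor: s + 6


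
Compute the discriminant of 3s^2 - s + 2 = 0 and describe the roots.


D = b^2 - 4ac = (-1)^2 - 4(3)(2) = 1 - 24 = -23
Since D < 0: two complex conjugate roots (no real roots)


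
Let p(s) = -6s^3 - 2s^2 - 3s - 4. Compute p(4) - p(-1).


p(4) = -432
p(-1) = 3
p(4) - p(-1) = -432 - 3 = -435


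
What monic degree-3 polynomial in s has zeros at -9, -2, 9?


p(s) = (s + 9)(s + 2)(s - 9)
Expand: s^3 + 2s^2 - 81s - 162


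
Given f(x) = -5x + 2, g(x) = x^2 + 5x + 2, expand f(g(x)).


Substitute g(x) into f:
f(g(x)) = -5*(x^2 + 5x + 2) + 2
Expand and combine: -5x^2 - 25x - 8


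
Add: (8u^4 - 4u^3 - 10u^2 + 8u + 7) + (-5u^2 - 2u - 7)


Align terms by degree and add:
  8u^4 - 4u^3 - 10u^2 + 8u + 7
  -5u^2 - 2u - 7
= 8u^4 - 4u^3 - 15u^2 + 6u


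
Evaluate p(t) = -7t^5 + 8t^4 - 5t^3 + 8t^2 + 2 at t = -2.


Using direct substitution:
  -7 * (-2)^5 = 224
  8 * (-2)^4 = 128
  -5 * (-2)^3 = 40
  8 * (-2)^2 = 32
  0 * (-2)^1 = 0
  constant: 2
Sum = 224 + 128 + 40 + 32 + 0 + 2 = 426


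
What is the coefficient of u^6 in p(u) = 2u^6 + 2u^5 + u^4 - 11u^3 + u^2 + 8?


Read off the coefficient of u^6: 2


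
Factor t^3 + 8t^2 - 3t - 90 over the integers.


Try integer roots (divisors of -90). t=3: p(3)=0.
Divide out (t - 3): quotient is t^2 + 11t + 30.
Factor the quadratic: (t + 6)(t + 5)
Result: (t - 3)(t + 6)(t + 5)


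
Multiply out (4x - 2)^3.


Expand (4x - 2)^3 by repeated multiplication:
  (4x - 2)^2 = 16x^2 - 16x + 4
= 64x^3 - 96x^2 + 48x - 8


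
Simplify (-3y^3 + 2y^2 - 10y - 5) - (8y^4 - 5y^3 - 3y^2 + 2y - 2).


Distribute the minus sign:
  (-3y^3 + 2y^2 - 10y - 5)
- (8y^4 - 5y^3 - 3y^2 + 2y - 2)
Negate second polynomial: -8y^4 + 5y^3 + 3y^2 - 2y + 2
Add: -8y^4 + 2y^3 + 5y^2 - 12y - 3


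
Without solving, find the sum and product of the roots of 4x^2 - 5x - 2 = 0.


For ax^2+bx+c=0: sum = -b/a, product = c/a.
a=4, b=-5, c=-2
Sum = -(-5)/4 = 5/4
Product = (-2)/4 = -1/2


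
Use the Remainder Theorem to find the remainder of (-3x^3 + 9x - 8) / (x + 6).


By the Remainder Theorem, the remainder equals p(-6):
  -3*(-6)^3 = 648
  0*(-6)^2 = 0
  9*(-6)^1 = -54
  constant: -8
Sum: 648 + 0 - 54 - 8 = 586


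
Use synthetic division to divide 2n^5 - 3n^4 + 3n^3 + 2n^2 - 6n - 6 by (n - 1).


Synthetic division with c = 1. Coefficients: 2, -3, 3, 2, -6, -6
Bring down 2.
  2 * 1 = 2; 2 - 3 = -1
  -1 * 1 = -1; -1 + 3 = 2
  2 * 1 = 2; 2 + 2 = 4
  4 * 1 = 4; 4 - 6 = -2
  -2 * 1 = -2; -2 - 6 = -8
Quotient: 2n^4 - n^3 + 2n^2 + 4n - 2, Remainder: -8
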